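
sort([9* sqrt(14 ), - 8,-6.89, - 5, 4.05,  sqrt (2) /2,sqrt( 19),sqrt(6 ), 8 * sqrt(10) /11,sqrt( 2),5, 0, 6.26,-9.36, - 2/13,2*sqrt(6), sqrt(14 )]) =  [ - 9.36, - 8,- 6.89, - 5 ,-2/13, 0, sqrt(2)/2, sqrt(2), 8*sqrt(10 )/11, sqrt( 6),sqrt( 14),4.05, sqrt ( 19), 2*  sqrt( 6 ),5,6.26, 9*sqrt(14) ] 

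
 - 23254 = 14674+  - 37928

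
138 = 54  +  84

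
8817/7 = 8817/7 = 1259.57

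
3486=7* 498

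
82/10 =41/5=8.20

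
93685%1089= 31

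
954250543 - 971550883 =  - 17300340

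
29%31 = 29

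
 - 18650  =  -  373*50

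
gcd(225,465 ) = 15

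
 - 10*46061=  - 460610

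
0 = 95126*0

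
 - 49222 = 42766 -91988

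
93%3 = 0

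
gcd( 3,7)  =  1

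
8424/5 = 8424/5  =  1684.80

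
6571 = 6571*1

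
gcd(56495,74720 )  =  5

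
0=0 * 8736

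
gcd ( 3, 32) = 1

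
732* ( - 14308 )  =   - 10473456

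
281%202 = 79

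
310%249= 61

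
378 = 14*27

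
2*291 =582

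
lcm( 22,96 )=1056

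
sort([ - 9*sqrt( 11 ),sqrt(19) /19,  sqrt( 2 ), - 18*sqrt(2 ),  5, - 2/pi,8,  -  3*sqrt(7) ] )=[ - 9*sqrt(11 ), - 18 *sqrt(2 ), - 3 * sqrt(7 ), - 2/pi,  sqrt( 19)/19, sqrt( 2), 5,8]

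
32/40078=16/20039 = 0.00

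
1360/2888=170/361 = 0.47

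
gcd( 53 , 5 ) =1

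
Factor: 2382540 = 2^2*3^1*5^1*39709^1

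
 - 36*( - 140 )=5040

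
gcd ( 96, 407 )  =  1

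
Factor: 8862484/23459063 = 2^2*47^( - 1 )*181^1*12241^1*499129^( - 1)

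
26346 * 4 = 105384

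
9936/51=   3312/17= 194.82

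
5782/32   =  2891/16 = 180.69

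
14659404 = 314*46686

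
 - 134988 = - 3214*42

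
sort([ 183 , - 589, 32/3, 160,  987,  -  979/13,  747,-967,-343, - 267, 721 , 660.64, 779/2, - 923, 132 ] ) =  [  -  967,-923,  -  589, - 343, -267,  -  979/13,32/3, 132, 160, 183, 779/2 , 660.64 , 721, 747,987]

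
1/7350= 1/7350 = 0.00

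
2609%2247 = 362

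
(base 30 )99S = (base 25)dan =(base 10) 8398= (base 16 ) 20CE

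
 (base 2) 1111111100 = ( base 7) 2655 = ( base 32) vs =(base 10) 1020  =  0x3fc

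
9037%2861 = 454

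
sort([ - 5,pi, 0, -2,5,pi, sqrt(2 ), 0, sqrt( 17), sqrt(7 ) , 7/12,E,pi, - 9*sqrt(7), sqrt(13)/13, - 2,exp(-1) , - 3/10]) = [ - 9 * sqrt(7), - 5, - 2 ,-2, - 3/10,0, 0, sqrt(13)/13,  exp(-1 ),7/12 , sqrt( 2), sqrt(7),  E, pi,pi, pi, sqrt(17),5 ] 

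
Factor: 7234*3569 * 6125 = 2^1*5^3* 7^2*43^1*83^1 * 3617^1 = 158136144250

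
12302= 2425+9877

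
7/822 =7/822=   0.01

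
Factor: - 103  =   - 103^1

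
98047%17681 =9642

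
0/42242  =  0= 0.00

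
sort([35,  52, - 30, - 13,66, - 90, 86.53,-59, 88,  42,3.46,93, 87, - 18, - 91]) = [ - 91, - 90, - 59, - 30, - 18, - 13,3.46,35,42,52,66,86.53, 87,88,93]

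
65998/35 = 65998/35 = 1885.66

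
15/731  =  15/731 = 0.02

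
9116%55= 41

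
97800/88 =1111 + 4/11  =  1111.36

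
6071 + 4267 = 10338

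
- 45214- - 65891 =20677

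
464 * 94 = 43616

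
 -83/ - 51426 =83/51426 = 0.00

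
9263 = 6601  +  2662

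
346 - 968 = -622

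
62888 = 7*8984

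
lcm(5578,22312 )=22312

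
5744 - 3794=1950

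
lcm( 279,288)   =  8928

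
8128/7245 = 8128/7245 = 1.12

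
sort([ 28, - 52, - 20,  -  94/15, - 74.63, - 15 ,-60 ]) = [ - 74.63, - 60,-52 , - 20,  -  15 , - 94/15,28]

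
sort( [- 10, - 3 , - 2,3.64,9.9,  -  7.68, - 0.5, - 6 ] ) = [- 10,- 7.68,-6 , -3, - 2,-0.5,3.64, 9.9 ]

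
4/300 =1/75=0.01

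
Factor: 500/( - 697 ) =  - 2^2 * 5^3 * 17^( - 1)*41^( - 1 ) 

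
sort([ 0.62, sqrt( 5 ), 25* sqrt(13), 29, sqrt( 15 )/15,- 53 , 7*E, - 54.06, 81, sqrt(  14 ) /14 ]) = [  -  54.06,- 53,  sqrt(15) /15,sqrt(14) /14,0.62, sqrt(5), 7*E,29,81,25*sqrt( 13 ) ] 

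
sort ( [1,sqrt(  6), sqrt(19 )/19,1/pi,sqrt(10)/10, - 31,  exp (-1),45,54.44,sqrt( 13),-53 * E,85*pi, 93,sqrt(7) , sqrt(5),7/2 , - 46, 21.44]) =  [-53*E, - 46,-31, sqrt( 19) /19,  sqrt( 10) /10, 1/pi, exp(-1),1, sqrt(5), sqrt( 6),sqrt(7),7/2,sqrt( 13),21.44, 45,54.44, 93,85 *pi]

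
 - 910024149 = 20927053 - 930951202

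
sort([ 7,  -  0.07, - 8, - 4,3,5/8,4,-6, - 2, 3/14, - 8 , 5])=[ - 8 , - 8,  -  6, - 4, - 2, - 0.07, 3/14,5/8,3, 4, 5, 7 ]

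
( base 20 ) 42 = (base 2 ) 1010010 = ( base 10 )82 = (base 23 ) 3D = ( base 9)101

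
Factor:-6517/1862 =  - 2^ ( - 1)*7^1 = -7/2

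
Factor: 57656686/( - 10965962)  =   - 28828343/5482981= - 7^(  -  1)*47^1*53^1*71^1*163^1* 783283^( - 1 )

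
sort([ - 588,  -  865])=[ - 865, - 588] 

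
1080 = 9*120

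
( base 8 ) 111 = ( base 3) 2201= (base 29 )2f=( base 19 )3G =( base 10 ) 73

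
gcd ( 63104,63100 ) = 4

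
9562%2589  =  1795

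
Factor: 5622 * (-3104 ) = - 17450688=-  2^6*3^1*97^1*937^1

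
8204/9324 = 293/333 = 0.88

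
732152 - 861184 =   -  129032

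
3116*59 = 183844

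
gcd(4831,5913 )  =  1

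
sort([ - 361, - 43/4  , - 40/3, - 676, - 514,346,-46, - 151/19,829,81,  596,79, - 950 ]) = [ - 950, - 676, -514 ,  -  361,  -  46,-40/3, - 43/4, - 151/19,79, 81, 346,596, 829 ]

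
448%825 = 448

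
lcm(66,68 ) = 2244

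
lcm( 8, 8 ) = 8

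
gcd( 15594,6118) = 46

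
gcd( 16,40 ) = 8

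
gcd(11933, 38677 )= 1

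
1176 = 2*588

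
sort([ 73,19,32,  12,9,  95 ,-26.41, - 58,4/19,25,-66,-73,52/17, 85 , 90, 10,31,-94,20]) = [-94, - 73, - 66, - 58,-26.41,4/19, 52/17, 9, 10, 12,  19,20,25,31,  32,  73,85,90 , 95]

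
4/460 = 1/115= 0.01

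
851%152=91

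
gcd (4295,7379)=1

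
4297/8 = 4297/8= 537.12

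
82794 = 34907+47887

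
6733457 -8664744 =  - 1931287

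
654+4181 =4835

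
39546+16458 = 56004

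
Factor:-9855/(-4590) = 73/34 = 2^( - 1 )*17^( - 1 )*73^1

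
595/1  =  595 = 595.00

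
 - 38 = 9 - 47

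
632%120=32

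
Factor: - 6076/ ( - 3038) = 2^1 = 2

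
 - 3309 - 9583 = - 12892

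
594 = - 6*(-99)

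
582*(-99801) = - 58084182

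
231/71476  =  231/71476 = 0.00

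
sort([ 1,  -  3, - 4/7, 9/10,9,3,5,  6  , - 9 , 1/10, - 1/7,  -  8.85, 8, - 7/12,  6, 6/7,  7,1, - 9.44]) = [-9.44, - 9, - 8.85,- 3,-7/12, - 4/7, - 1/7,1/10,  6/7,9/10,1 , 1 , 3,5,6, 6 , 7, 8, 9]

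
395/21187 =395/21187 =0.02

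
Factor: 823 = 823^1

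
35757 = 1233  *29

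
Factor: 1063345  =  5^1*212669^1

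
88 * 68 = 5984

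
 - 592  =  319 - 911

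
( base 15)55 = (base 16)50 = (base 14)5a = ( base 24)38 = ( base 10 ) 80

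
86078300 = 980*87835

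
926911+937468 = 1864379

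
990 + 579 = 1569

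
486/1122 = 81/187 = 0.43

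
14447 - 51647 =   -  37200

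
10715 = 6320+4395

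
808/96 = 101/12=8.42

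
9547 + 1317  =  10864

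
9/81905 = 9/81905 = 0.00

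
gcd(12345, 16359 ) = 3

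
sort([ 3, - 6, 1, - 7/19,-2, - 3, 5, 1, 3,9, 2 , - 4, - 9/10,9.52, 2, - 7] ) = [ - 7, - 6, - 4, - 3, -2, - 9/10, - 7/19, 1, 1,2, 2, 3, 3,5, 9, 9.52] 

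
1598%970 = 628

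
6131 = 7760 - 1629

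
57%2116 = 57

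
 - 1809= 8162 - 9971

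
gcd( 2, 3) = 1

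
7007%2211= 374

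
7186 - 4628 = 2558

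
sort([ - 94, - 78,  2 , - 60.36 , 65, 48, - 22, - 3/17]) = [ - 94, - 78, - 60.36, - 22, - 3/17,2 , 48 , 65]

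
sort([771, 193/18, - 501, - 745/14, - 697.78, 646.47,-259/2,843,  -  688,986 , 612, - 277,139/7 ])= [ - 697.78,-688,-501, - 277, - 259/2, - 745/14,  193/18,139/7  ,  612,646.47,  771, 843, 986 ]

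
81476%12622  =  5744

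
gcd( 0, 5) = 5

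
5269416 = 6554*804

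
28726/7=4103 + 5/7 = 4103.71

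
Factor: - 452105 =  - 5^1*19^1*4759^1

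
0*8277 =0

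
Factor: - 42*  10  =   - 420 = - 2^2*3^1* 5^1*7^1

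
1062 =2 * 531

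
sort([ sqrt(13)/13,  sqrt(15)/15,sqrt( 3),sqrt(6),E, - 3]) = [-3,sqrt(15 )/15, sqrt( 13 ) /13,sqrt (3), sqrt(6),  E]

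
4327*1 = 4327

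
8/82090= 4/41045 =0.00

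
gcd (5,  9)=1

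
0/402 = 0 = 0.00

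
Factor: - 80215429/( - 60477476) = 2^( - 2)*7^1*173^1*191^ ( - 1 ) * 66239^1  *79159^(-1) 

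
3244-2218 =1026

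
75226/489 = 75226/489 = 153.84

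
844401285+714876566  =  1559277851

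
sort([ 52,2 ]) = [ 2, 52] 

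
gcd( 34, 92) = 2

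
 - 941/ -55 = 941/55= 17.11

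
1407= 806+601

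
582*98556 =57359592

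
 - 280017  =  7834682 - 8114699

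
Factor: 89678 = 2^1*44839^1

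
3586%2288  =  1298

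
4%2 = 0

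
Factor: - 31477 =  - 31477^1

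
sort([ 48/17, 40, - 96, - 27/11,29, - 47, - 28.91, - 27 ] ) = [-96, - 47,-28.91,-27, - 27/11,48/17, 29,40]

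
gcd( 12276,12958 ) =682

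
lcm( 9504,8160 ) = 807840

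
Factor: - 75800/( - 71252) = 2^1*5^2*47^( - 1) = 50/47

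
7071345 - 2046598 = 5024747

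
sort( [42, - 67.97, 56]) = [-67.97 , 42, 56] 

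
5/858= 5/858=0.01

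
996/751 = 1 + 245/751 = 1.33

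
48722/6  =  8120+1/3=8120.33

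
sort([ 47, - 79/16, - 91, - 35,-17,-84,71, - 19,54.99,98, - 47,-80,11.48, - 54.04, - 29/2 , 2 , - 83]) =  [-91, - 84, - 83, - 80, -54.04, - 47, - 35, - 19, - 17,- 29/2, - 79/16,2,11.48,47,54.99, 71,98 ]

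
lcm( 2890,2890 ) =2890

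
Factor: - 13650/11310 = - 35/29 =- 5^1*7^1*29^( - 1)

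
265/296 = 265/296 = 0.90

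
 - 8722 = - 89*98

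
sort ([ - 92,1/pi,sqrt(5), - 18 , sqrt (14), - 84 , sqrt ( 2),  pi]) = [- 92,-84, - 18,  1/pi,sqrt(2), sqrt(5), pi,sqrt( 14) ] 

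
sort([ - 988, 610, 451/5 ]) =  [-988 , 451/5, 610]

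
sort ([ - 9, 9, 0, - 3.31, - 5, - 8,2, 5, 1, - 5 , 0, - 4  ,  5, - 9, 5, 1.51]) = [ - 9, - 9 , - 8, - 5 , - 5,-4 , - 3.31, 0, 0,1,1.51, 2, 5,5,5, 9]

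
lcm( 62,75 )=4650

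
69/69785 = 69/69785  =  0.00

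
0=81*0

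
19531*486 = 9492066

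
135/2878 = 135/2878 = 0.05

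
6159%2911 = 337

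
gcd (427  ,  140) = 7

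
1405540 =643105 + 762435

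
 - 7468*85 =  - 634780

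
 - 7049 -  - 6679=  - 370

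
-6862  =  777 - 7639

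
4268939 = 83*51433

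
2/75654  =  1/37827 = 0.00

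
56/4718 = 4/337 = 0.01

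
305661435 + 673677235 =979338670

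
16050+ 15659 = 31709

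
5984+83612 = 89596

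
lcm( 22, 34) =374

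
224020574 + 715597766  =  939618340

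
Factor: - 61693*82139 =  - 17^1*19^1 * 191^1*82139^1 = - 5067401327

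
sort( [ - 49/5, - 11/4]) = [ - 49/5, - 11/4]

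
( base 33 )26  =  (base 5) 242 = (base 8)110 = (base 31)2a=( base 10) 72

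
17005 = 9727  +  7278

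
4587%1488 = 123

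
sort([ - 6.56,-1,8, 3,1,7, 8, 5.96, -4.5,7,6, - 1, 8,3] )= [ -6.56,  -  4.5, - 1, - 1,1,3,3,5.96, 6,7,7, 8,8,8 ] 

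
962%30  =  2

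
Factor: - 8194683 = - 3^1*7^1*390223^1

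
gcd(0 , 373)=373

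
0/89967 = 0  =  0.00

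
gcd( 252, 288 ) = 36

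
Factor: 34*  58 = 2^2*17^1*29^1 =1972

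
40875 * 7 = 286125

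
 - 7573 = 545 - 8118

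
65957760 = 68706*960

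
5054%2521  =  12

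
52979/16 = 52979/16= 3311.19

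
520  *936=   486720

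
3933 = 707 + 3226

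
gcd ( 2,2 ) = 2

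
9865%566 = 243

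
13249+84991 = 98240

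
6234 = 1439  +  4795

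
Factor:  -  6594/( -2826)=7/3 = 3^( -1)*7^1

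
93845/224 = 93845/224 =418.95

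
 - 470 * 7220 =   -  3393400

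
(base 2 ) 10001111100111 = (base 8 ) 21747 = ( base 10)9191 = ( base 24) fmn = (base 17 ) 1EDB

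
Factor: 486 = 2^1*3^5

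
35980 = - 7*( - 5140)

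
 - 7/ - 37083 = 7/37083   =  0.00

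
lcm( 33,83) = 2739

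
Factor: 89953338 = 2^1*3^1 * 97^1*127^1 *1217^1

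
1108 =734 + 374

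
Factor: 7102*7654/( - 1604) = - 43^1*53^1 * 67^1 * 89^1*401^( - 1) = - 13589677/401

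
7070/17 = 415 + 15/17= 415.88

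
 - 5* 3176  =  -15880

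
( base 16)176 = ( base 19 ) 10D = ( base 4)11312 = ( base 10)374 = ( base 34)b0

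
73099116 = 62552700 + 10546416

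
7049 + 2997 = 10046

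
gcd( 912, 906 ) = 6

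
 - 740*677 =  - 500980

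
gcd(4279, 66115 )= 1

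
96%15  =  6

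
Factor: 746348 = 2^2 * 186587^1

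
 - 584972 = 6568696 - 7153668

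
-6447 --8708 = 2261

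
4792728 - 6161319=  - 1368591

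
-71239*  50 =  - 3561950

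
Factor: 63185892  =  2^2*3^1*7^2*11^1*9769^1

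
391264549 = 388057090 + 3207459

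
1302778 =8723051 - 7420273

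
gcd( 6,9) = 3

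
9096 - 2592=6504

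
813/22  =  36 + 21/22=36.95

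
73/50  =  73/50 = 1.46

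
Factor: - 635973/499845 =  - 5^(- 1 )*13^1*23^1*47^( - 1) = - 299/235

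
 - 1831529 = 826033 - 2657562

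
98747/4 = 98747/4 = 24686.75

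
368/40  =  46/5 =9.20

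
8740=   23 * 380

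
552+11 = 563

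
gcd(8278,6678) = 2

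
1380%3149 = 1380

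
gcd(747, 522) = 9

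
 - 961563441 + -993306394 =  - 1954869835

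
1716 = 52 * 33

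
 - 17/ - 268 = 17/268 = 0.06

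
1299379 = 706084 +593295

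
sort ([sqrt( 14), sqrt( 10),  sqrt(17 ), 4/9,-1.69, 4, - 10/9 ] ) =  [-1.69,-10/9 , 4/9 , sqrt (10 ), sqrt( 14 ),4, sqrt( 17)] 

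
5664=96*59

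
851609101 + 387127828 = 1238736929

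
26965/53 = 26965/53 = 508.77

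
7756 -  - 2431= 10187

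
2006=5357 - 3351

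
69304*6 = 415824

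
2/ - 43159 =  - 2/43159 = - 0.00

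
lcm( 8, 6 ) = 24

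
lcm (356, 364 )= 32396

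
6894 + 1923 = 8817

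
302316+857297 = 1159613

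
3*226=678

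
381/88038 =127/29346  =  0.00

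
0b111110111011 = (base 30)4E7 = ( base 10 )4027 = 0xfbb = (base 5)112102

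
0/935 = 0 = 0.00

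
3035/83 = 3035/83 =36.57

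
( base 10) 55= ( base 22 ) 2b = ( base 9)61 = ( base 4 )313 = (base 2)110111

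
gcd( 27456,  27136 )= 64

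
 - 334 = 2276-2610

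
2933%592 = 565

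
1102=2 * 551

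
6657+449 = 7106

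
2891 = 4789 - 1898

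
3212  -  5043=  - 1831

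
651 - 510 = 141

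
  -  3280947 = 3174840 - 6455787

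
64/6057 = 64/6057=0.01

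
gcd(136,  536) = 8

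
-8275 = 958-9233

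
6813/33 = 206 + 5/11=206.45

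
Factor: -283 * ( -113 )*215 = 6875485 = 5^1*43^1*113^1 * 283^1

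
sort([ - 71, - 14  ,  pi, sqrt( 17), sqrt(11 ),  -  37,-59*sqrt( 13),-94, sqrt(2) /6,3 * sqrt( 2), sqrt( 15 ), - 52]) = [ - 59*sqrt (13),- 94 , - 71,-52, - 37,-14,sqrt( 2)/6, pi,  sqrt( 11),sqrt( 15), sqrt( 17), 3*sqrt ( 2)]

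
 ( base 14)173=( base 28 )AH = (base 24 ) C9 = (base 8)451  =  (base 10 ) 297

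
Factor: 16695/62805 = 21/79 = 3^1*7^1*79^( - 1 )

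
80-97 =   -  17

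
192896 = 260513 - 67617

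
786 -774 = 12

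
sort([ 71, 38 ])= [ 38, 71] 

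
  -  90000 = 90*(  -  1000)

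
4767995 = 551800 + 4216195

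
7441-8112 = - 671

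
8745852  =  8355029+390823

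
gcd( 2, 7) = 1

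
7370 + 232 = 7602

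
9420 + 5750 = 15170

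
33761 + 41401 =75162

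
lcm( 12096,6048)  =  12096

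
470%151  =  17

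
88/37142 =44/18571= 0.00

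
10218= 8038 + 2180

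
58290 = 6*9715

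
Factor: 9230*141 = 2^1*3^1*5^1 * 13^1*47^1*71^1 = 1301430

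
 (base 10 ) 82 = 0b1010010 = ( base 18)4a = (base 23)3d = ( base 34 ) 2E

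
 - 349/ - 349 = 1+0/1   =  1.00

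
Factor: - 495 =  - 3^2*5^1*11^1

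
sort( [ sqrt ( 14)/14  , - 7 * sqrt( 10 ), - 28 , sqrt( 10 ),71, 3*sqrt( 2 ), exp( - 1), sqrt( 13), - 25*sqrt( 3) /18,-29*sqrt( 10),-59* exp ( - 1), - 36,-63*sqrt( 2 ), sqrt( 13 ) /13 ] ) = [-29*sqrt( 10), - 63*sqrt( 2),  -  36,  -  28,-7 * sqrt ( 10 ) , - 59 * exp( - 1 ), - 25*sqrt( 3)/18, sqrt( 14)/14 , sqrt(13)/13, exp(  -  1),sqrt( 10), sqrt(13),  3*sqrt( 2), 71] 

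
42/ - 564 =-1+ 87/94 = - 0.07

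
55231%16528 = 5647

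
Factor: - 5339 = -19^1*281^1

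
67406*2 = 134812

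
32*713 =22816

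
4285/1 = 4285 =4285.00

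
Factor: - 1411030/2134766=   -  5^1*149^1*947^1*1067383^( - 1) = -  705515/1067383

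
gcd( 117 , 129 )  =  3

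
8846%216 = 206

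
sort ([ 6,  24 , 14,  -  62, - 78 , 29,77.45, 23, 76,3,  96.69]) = [ - 78, - 62,3 , 6,14,23,24, 29,76,77.45, 96.69 ] 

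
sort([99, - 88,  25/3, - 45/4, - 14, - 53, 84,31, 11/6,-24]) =[ - 88, - 53, - 24,-14,-45/4,11/6, 25/3, 31, 84,99]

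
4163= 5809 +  - 1646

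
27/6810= 9/2270 = 0.00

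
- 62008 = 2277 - 64285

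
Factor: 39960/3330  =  12 = 2^2*3^1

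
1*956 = 956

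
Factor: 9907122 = 2^1*3^1*73^1*22619^1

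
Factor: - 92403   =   - 3^2*10267^1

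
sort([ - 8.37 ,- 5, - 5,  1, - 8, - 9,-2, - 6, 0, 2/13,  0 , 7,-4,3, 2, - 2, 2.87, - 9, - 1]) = [- 9, -9, -8.37 , - 8, - 6, - 5, - 5,  -  4, - 2, - 2, - 1 , 0,0, 2/13,1,2,2.87,3,7]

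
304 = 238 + 66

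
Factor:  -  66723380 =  - 2^2 * 5^1*307^1*10867^1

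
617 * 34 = 20978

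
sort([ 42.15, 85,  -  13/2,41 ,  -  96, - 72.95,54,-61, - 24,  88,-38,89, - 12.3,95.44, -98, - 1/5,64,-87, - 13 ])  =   [ - 98, - 96,-87,  -  72.95,-61,  -  38, - 24, - 13,-12.3 , - 13/2,-1/5,41, 42.15, 54,64, 85, 88,89,95.44] 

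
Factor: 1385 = 5^1*277^1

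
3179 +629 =3808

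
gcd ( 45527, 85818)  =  1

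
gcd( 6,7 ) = 1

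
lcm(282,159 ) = 14946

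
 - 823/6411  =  -1+ 5588/6411 = - 0.13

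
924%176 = 44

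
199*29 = 5771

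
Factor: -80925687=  - 3^2*8991743^1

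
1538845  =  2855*539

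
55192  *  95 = 5243240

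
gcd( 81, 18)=9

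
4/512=1/128= 0.01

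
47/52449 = 47/52449 = 0.00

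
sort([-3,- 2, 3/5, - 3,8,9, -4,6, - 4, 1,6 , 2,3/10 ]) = [ - 4, - 4, - 3, - 3, - 2, 3/10,3/5, 1, 2,  6 , 6, 8, 9]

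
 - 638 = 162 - 800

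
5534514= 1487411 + 4047103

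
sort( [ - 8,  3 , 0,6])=[-8,0, 3,6]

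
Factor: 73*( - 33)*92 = - 221628 = - 2^2 * 3^1*11^1  *  23^1 * 73^1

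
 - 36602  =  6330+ -42932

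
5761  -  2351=3410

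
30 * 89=2670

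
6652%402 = 220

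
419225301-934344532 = - 515119231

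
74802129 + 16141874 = 90944003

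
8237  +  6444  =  14681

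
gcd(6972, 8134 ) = 1162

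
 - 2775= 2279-5054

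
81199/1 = 81199 = 81199.00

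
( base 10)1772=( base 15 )7D2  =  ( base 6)12112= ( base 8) 3354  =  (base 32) 1NC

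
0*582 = 0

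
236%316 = 236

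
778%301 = 176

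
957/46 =957/46 = 20.80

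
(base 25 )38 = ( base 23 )3E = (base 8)123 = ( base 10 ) 83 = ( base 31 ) 2L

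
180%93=87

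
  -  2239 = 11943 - 14182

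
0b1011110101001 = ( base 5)143212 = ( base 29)75P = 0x17a9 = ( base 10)6057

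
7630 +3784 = 11414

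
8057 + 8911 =16968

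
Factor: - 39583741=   -  127^1*311683^1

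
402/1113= 134/371 = 0.36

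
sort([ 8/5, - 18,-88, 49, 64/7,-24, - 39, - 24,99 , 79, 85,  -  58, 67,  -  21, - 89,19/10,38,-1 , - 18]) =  [-89, - 88,-58, - 39,  -  24,-24,  -  21, - 18, - 18,-1 , 8/5 , 19/10, 64/7,38,49,67,79, 85, 99]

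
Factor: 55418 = 2^1*11^2*229^1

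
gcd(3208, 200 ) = 8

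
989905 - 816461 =173444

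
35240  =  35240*1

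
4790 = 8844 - 4054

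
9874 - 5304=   4570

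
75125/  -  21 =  - 3578 + 13/21 =-3577.38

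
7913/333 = 23 + 254/333 = 23.76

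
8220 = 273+7947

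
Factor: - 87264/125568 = - 2^(  -  2)*3^1*101^1*109^(-1 ) = - 303/436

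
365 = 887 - 522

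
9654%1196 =86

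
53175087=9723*5469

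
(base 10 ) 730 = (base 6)3214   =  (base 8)1332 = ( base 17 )28g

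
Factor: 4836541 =127^1*38083^1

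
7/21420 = 1/3060 = 0.00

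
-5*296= - 1480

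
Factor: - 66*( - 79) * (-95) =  - 2^1*3^1 * 5^1 * 11^1*19^1 *79^1 = - 495330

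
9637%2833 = 1138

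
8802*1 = 8802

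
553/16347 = 553/16347 =0.03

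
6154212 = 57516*107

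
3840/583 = 6 + 342/583 = 6.59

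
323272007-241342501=81929506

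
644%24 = 20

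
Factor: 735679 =7^1*105097^1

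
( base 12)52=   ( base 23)2G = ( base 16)3E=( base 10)62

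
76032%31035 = 13962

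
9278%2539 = 1661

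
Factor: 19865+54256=74121 =3^1*31^1*797^1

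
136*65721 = 8938056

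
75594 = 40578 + 35016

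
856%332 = 192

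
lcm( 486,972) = 972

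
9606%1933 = 1874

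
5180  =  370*14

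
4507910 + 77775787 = 82283697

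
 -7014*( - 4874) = 34186236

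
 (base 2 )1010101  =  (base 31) 2N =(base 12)71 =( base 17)50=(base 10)85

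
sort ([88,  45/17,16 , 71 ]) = [45/17,16,71,88] 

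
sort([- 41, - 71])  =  [ - 71, - 41 ] 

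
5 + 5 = 10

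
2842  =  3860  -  1018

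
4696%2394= 2302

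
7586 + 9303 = 16889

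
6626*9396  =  62257896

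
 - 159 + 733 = 574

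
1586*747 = 1184742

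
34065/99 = 3785/11=344.09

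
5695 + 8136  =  13831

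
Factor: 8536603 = 37^1*230719^1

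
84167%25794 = 6785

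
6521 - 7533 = -1012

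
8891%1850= 1491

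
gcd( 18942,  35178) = 2706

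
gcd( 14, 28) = 14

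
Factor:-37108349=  -19^1*107^1*18253^1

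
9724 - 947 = 8777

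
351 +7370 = 7721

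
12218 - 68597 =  - 56379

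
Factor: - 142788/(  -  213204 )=73^1*109^( - 1 ) = 73/109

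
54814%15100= 9514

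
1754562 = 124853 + 1629709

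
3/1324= 3/1324=0.00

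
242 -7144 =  - 6902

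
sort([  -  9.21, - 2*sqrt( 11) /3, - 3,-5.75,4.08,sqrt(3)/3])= [-9.21, - 5.75, - 3,-2*sqrt( 11)/3,sqrt( 3)/3,4.08]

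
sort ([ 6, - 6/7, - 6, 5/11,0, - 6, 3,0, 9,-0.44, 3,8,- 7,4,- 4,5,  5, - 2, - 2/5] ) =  [ - 7, - 6 , - 6, -4,  -  2,-6/7, - 0.44, - 2/5 , 0,0, 5/11, 3,3,  4,5, 5,6,8,9 ]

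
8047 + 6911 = 14958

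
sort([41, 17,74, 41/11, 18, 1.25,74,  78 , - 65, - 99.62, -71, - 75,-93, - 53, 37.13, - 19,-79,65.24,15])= [ - 99.62, - 93, - 79,  -  75, - 71,  -  65,  -  53,  -  19,  1.25 , 41/11, 15,17, 18 , 37.13, 41,65.24,74,  74,78 ]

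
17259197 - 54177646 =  - 36918449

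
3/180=1/60=0.02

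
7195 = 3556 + 3639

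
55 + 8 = 63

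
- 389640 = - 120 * 3247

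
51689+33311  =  85000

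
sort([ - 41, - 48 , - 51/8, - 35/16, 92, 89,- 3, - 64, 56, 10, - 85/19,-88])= [ - 88, - 64,  -  48, - 41,  -  51/8, - 85/19 , - 3, - 35/16, 10,56, 89, 92]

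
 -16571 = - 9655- 6916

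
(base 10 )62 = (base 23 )2G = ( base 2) 111110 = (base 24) 2e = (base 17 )3b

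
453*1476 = 668628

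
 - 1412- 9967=-11379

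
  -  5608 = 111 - 5719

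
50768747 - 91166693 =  - 40397946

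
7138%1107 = 496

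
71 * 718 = 50978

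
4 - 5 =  - 1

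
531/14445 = 59/1605 = 0.04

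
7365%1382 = 455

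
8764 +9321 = 18085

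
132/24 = 11/2 = 5.50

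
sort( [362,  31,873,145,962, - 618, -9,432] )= [ - 618, - 9,31, 145, 362,432,873,962 ] 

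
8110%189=172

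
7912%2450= 562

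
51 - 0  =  51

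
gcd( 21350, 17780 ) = 70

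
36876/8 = 4609 + 1/2 = 4609.50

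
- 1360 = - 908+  - 452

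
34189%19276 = 14913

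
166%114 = 52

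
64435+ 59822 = 124257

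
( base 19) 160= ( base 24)JJ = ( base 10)475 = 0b111011011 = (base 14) 25d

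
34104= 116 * 294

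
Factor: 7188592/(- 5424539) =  -2^4 *373^( - 1) * 14543^( -1)*449287^1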